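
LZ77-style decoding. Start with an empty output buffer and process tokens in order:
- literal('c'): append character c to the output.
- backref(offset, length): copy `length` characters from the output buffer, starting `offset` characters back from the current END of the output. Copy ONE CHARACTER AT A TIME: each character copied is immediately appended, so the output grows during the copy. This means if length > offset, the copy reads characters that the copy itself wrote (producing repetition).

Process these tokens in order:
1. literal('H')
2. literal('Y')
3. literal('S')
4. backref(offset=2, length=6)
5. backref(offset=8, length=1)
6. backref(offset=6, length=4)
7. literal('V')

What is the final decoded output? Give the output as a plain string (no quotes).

Answer: HYSYSYSYSYSYSYV

Derivation:
Token 1: literal('H'). Output: "H"
Token 2: literal('Y'). Output: "HY"
Token 3: literal('S'). Output: "HYS"
Token 4: backref(off=2, len=6) (overlapping!). Copied 'YSYSYS' from pos 1. Output: "HYSYSYSYS"
Token 5: backref(off=8, len=1). Copied 'Y' from pos 1. Output: "HYSYSYSYSY"
Token 6: backref(off=6, len=4). Copied 'SYSY' from pos 4. Output: "HYSYSYSYSYSYSY"
Token 7: literal('V'). Output: "HYSYSYSYSYSYSYV"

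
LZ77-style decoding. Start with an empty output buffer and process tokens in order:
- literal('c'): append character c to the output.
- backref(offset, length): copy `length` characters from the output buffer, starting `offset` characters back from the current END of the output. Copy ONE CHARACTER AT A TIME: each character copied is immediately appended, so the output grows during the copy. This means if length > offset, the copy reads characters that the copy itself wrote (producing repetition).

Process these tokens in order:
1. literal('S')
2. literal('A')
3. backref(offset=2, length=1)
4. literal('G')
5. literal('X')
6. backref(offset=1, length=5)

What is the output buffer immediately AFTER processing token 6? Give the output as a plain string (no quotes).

Token 1: literal('S'). Output: "S"
Token 2: literal('A'). Output: "SA"
Token 3: backref(off=2, len=1). Copied 'S' from pos 0. Output: "SAS"
Token 4: literal('G'). Output: "SASG"
Token 5: literal('X'). Output: "SASGX"
Token 6: backref(off=1, len=5) (overlapping!). Copied 'XXXXX' from pos 4. Output: "SASGXXXXXX"

Answer: SASGXXXXXX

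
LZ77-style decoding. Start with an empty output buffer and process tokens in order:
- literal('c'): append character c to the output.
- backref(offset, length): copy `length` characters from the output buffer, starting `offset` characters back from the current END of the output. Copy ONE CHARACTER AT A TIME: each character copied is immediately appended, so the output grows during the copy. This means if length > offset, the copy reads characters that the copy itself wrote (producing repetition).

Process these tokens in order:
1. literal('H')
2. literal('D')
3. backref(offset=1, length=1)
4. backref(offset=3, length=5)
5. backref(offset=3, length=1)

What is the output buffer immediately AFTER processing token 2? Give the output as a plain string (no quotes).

Token 1: literal('H'). Output: "H"
Token 2: literal('D'). Output: "HD"

Answer: HD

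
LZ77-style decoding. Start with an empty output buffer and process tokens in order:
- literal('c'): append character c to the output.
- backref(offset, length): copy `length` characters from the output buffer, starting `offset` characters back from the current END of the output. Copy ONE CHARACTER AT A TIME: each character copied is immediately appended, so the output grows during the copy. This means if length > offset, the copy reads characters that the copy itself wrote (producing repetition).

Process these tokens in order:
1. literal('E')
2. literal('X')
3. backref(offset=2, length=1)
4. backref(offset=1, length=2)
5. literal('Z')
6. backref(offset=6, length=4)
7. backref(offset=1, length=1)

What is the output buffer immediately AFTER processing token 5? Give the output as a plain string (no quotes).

Answer: EXEEEZ

Derivation:
Token 1: literal('E'). Output: "E"
Token 2: literal('X'). Output: "EX"
Token 3: backref(off=2, len=1). Copied 'E' from pos 0. Output: "EXE"
Token 4: backref(off=1, len=2) (overlapping!). Copied 'EE' from pos 2. Output: "EXEEE"
Token 5: literal('Z'). Output: "EXEEEZ"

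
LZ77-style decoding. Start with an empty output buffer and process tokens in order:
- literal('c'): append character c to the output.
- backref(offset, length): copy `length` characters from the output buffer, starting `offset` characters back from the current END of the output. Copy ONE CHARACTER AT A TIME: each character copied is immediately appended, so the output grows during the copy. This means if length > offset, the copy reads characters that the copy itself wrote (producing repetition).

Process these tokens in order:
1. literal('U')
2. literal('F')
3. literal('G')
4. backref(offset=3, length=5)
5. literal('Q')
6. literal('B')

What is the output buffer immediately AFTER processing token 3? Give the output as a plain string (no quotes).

Token 1: literal('U'). Output: "U"
Token 2: literal('F'). Output: "UF"
Token 3: literal('G'). Output: "UFG"

Answer: UFG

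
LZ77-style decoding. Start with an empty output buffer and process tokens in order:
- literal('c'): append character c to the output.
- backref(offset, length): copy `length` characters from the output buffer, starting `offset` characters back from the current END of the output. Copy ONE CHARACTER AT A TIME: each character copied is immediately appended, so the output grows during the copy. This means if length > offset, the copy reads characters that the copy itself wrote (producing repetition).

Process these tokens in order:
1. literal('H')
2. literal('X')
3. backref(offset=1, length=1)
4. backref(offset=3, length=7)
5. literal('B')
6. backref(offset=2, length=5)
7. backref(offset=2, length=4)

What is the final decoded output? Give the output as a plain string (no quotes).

Answer: HXXHXXHXXHBHBHBHBHBH

Derivation:
Token 1: literal('H'). Output: "H"
Token 2: literal('X'). Output: "HX"
Token 3: backref(off=1, len=1). Copied 'X' from pos 1. Output: "HXX"
Token 4: backref(off=3, len=7) (overlapping!). Copied 'HXXHXXH' from pos 0. Output: "HXXHXXHXXH"
Token 5: literal('B'). Output: "HXXHXXHXXHB"
Token 6: backref(off=2, len=5) (overlapping!). Copied 'HBHBH' from pos 9. Output: "HXXHXXHXXHBHBHBH"
Token 7: backref(off=2, len=4) (overlapping!). Copied 'BHBH' from pos 14. Output: "HXXHXXHXXHBHBHBHBHBH"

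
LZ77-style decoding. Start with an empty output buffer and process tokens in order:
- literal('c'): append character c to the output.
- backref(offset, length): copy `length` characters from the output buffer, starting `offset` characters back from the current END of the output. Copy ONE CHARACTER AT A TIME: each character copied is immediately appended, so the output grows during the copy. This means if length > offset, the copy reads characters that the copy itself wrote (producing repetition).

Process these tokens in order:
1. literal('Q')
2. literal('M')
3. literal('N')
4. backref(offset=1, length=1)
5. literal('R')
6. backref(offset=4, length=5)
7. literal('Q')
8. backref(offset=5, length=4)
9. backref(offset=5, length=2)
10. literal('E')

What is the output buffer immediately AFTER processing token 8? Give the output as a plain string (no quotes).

Answer: QMNNRMNNRMQNNRM

Derivation:
Token 1: literal('Q'). Output: "Q"
Token 2: literal('M'). Output: "QM"
Token 3: literal('N'). Output: "QMN"
Token 4: backref(off=1, len=1). Copied 'N' from pos 2. Output: "QMNN"
Token 5: literal('R'). Output: "QMNNR"
Token 6: backref(off=4, len=5) (overlapping!). Copied 'MNNRM' from pos 1. Output: "QMNNRMNNRM"
Token 7: literal('Q'). Output: "QMNNRMNNRMQ"
Token 8: backref(off=5, len=4). Copied 'NNRM' from pos 6. Output: "QMNNRMNNRMQNNRM"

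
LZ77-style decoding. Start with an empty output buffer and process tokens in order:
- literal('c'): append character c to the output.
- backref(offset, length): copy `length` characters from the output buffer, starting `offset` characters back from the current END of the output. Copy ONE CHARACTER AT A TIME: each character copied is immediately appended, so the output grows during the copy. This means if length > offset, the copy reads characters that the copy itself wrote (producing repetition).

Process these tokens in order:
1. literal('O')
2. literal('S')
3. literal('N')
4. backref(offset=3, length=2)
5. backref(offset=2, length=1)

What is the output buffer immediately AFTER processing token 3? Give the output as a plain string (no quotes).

Answer: OSN

Derivation:
Token 1: literal('O'). Output: "O"
Token 2: literal('S'). Output: "OS"
Token 3: literal('N'). Output: "OSN"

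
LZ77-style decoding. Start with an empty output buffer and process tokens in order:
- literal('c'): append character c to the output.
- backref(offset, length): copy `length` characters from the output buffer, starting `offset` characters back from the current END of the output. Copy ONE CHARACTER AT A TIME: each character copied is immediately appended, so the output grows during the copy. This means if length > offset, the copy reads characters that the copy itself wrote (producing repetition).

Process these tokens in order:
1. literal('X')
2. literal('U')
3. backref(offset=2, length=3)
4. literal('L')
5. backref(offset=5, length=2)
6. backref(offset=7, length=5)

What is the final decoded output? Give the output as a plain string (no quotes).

Answer: XUXUXLUXUXUXL

Derivation:
Token 1: literal('X'). Output: "X"
Token 2: literal('U'). Output: "XU"
Token 3: backref(off=2, len=3) (overlapping!). Copied 'XUX' from pos 0. Output: "XUXUX"
Token 4: literal('L'). Output: "XUXUXL"
Token 5: backref(off=5, len=2). Copied 'UX' from pos 1. Output: "XUXUXLUX"
Token 6: backref(off=7, len=5). Copied 'UXUXL' from pos 1. Output: "XUXUXLUXUXUXL"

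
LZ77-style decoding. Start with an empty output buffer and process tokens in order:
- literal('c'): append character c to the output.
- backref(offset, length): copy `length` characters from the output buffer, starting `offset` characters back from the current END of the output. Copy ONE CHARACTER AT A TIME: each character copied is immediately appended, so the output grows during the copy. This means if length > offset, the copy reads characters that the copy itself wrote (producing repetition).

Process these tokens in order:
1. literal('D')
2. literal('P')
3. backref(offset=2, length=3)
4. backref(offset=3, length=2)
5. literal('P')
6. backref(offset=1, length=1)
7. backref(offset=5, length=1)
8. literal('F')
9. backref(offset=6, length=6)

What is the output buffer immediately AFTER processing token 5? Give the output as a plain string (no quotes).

Token 1: literal('D'). Output: "D"
Token 2: literal('P'). Output: "DP"
Token 3: backref(off=2, len=3) (overlapping!). Copied 'DPD' from pos 0. Output: "DPDPD"
Token 4: backref(off=3, len=2). Copied 'DP' from pos 2. Output: "DPDPDDP"
Token 5: literal('P'). Output: "DPDPDDPP"

Answer: DPDPDDPP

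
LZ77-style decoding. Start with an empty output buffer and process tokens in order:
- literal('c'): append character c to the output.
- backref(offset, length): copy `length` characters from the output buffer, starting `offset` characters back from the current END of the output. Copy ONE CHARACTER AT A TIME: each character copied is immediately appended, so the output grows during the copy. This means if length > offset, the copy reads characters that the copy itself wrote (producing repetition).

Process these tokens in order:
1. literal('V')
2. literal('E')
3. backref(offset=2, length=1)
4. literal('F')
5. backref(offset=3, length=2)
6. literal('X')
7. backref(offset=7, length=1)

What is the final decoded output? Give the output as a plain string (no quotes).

Answer: VEVFEVXV

Derivation:
Token 1: literal('V'). Output: "V"
Token 2: literal('E'). Output: "VE"
Token 3: backref(off=2, len=1). Copied 'V' from pos 0. Output: "VEV"
Token 4: literal('F'). Output: "VEVF"
Token 5: backref(off=3, len=2). Copied 'EV' from pos 1. Output: "VEVFEV"
Token 6: literal('X'). Output: "VEVFEVX"
Token 7: backref(off=7, len=1). Copied 'V' from pos 0. Output: "VEVFEVXV"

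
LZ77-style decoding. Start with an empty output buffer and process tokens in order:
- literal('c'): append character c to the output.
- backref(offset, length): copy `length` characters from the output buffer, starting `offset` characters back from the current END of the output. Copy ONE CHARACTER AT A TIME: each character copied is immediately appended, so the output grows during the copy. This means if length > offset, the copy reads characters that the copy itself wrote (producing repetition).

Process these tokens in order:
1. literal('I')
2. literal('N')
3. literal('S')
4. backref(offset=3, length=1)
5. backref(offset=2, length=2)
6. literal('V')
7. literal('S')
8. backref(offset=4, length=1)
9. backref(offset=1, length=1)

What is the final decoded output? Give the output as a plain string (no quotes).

Answer: INSISIVSSS

Derivation:
Token 1: literal('I'). Output: "I"
Token 2: literal('N'). Output: "IN"
Token 3: literal('S'). Output: "INS"
Token 4: backref(off=3, len=1). Copied 'I' from pos 0. Output: "INSI"
Token 5: backref(off=2, len=2). Copied 'SI' from pos 2. Output: "INSISI"
Token 6: literal('V'). Output: "INSISIV"
Token 7: literal('S'). Output: "INSISIVS"
Token 8: backref(off=4, len=1). Copied 'S' from pos 4. Output: "INSISIVSS"
Token 9: backref(off=1, len=1). Copied 'S' from pos 8. Output: "INSISIVSSS"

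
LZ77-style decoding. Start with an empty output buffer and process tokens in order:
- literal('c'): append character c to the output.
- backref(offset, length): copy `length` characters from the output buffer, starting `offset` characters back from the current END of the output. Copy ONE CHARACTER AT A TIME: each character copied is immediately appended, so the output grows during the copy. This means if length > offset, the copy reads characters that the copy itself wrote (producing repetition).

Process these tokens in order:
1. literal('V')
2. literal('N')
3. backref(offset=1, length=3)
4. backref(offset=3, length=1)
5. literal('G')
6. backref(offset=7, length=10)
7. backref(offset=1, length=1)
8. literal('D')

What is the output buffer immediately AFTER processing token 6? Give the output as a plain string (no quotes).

Token 1: literal('V'). Output: "V"
Token 2: literal('N'). Output: "VN"
Token 3: backref(off=1, len=3) (overlapping!). Copied 'NNN' from pos 1. Output: "VNNNN"
Token 4: backref(off=3, len=1). Copied 'N' from pos 2. Output: "VNNNNN"
Token 5: literal('G'). Output: "VNNNNNG"
Token 6: backref(off=7, len=10) (overlapping!). Copied 'VNNNNNGVNN' from pos 0. Output: "VNNNNNGVNNNNNGVNN"

Answer: VNNNNNGVNNNNNGVNN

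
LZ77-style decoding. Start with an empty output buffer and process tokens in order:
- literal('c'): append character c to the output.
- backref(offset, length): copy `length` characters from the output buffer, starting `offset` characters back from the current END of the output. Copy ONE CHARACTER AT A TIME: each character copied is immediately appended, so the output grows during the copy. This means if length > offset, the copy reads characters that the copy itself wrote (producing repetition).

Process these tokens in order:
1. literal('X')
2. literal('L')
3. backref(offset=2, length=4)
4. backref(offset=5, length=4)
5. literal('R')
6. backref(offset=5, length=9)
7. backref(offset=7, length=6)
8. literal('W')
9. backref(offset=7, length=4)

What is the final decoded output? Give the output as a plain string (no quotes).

Answer: XLXLXLLXLXRLXLXRLXLXLXRLXLWLXRL

Derivation:
Token 1: literal('X'). Output: "X"
Token 2: literal('L'). Output: "XL"
Token 3: backref(off=2, len=4) (overlapping!). Copied 'XLXL' from pos 0. Output: "XLXLXL"
Token 4: backref(off=5, len=4). Copied 'LXLX' from pos 1. Output: "XLXLXLLXLX"
Token 5: literal('R'). Output: "XLXLXLLXLXR"
Token 6: backref(off=5, len=9) (overlapping!). Copied 'LXLXRLXLX' from pos 6. Output: "XLXLXLLXLXRLXLXRLXLX"
Token 7: backref(off=7, len=6). Copied 'LXRLXL' from pos 13. Output: "XLXLXLLXLXRLXLXRLXLXLXRLXL"
Token 8: literal('W'). Output: "XLXLXLLXLXRLXLXRLXLXLXRLXLW"
Token 9: backref(off=7, len=4). Copied 'LXRL' from pos 20. Output: "XLXLXLLXLXRLXLXRLXLXLXRLXLWLXRL"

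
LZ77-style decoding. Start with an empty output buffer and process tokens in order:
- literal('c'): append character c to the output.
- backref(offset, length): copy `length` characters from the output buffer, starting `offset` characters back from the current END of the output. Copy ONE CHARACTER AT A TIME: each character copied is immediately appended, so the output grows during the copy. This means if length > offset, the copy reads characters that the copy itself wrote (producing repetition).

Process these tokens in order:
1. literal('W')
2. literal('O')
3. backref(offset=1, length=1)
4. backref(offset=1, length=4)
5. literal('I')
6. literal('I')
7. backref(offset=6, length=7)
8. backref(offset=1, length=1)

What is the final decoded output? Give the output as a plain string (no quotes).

Token 1: literal('W'). Output: "W"
Token 2: literal('O'). Output: "WO"
Token 3: backref(off=1, len=1). Copied 'O' from pos 1. Output: "WOO"
Token 4: backref(off=1, len=4) (overlapping!). Copied 'OOOO' from pos 2. Output: "WOOOOOO"
Token 5: literal('I'). Output: "WOOOOOOI"
Token 6: literal('I'). Output: "WOOOOOOII"
Token 7: backref(off=6, len=7) (overlapping!). Copied 'OOOOIIO' from pos 3. Output: "WOOOOOOIIOOOOIIO"
Token 8: backref(off=1, len=1). Copied 'O' from pos 15. Output: "WOOOOOOIIOOOOIIOO"

Answer: WOOOOOOIIOOOOIIOO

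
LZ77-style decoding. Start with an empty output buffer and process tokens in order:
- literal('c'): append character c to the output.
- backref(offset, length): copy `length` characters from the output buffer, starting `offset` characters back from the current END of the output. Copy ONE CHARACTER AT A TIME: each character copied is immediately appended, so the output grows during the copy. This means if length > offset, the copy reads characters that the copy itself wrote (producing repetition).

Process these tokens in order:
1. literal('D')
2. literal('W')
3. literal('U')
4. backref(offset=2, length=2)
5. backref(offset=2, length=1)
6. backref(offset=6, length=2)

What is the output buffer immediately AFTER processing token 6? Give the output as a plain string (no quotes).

Token 1: literal('D'). Output: "D"
Token 2: literal('W'). Output: "DW"
Token 3: literal('U'). Output: "DWU"
Token 4: backref(off=2, len=2). Copied 'WU' from pos 1. Output: "DWUWU"
Token 5: backref(off=2, len=1). Copied 'W' from pos 3. Output: "DWUWUW"
Token 6: backref(off=6, len=2). Copied 'DW' from pos 0. Output: "DWUWUWDW"

Answer: DWUWUWDW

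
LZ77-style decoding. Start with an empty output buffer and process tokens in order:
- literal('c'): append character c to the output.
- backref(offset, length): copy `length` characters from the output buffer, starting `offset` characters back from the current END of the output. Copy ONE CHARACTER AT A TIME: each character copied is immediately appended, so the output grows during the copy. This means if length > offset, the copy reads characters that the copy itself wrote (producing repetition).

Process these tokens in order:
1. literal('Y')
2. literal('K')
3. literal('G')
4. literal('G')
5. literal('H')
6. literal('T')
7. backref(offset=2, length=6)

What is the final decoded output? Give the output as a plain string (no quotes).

Answer: YKGGHTHTHTHT

Derivation:
Token 1: literal('Y'). Output: "Y"
Token 2: literal('K'). Output: "YK"
Token 3: literal('G'). Output: "YKG"
Token 4: literal('G'). Output: "YKGG"
Token 5: literal('H'). Output: "YKGGH"
Token 6: literal('T'). Output: "YKGGHT"
Token 7: backref(off=2, len=6) (overlapping!). Copied 'HTHTHT' from pos 4. Output: "YKGGHTHTHTHT"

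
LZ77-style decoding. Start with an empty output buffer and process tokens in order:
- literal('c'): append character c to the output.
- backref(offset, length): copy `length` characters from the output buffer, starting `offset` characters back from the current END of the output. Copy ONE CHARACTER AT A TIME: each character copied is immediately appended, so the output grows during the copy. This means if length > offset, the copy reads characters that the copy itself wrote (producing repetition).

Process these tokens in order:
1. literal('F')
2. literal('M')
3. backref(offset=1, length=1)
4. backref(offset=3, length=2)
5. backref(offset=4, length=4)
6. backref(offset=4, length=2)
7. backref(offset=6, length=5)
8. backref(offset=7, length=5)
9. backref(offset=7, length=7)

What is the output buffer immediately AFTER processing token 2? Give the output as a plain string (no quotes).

Answer: FM

Derivation:
Token 1: literal('F'). Output: "F"
Token 2: literal('M'). Output: "FM"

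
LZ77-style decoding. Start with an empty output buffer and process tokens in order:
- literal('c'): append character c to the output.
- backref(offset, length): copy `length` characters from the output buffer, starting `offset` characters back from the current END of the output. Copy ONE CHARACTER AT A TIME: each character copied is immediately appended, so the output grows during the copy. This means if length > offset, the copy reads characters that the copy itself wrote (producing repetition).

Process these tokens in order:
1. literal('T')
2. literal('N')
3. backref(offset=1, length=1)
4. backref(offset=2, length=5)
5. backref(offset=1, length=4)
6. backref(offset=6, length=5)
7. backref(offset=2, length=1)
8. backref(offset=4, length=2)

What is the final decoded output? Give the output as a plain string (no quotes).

Answer: TNNNNNNNNNNNNNNNNNNN

Derivation:
Token 1: literal('T'). Output: "T"
Token 2: literal('N'). Output: "TN"
Token 3: backref(off=1, len=1). Copied 'N' from pos 1. Output: "TNN"
Token 4: backref(off=2, len=5) (overlapping!). Copied 'NNNNN' from pos 1. Output: "TNNNNNNN"
Token 5: backref(off=1, len=4) (overlapping!). Copied 'NNNN' from pos 7. Output: "TNNNNNNNNNNN"
Token 6: backref(off=6, len=5). Copied 'NNNNN' from pos 6. Output: "TNNNNNNNNNNNNNNNN"
Token 7: backref(off=2, len=1). Copied 'N' from pos 15. Output: "TNNNNNNNNNNNNNNNNN"
Token 8: backref(off=4, len=2). Copied 'NN' from pos 14. Output: "TNNNNNNNNNNNNNNNNNNN"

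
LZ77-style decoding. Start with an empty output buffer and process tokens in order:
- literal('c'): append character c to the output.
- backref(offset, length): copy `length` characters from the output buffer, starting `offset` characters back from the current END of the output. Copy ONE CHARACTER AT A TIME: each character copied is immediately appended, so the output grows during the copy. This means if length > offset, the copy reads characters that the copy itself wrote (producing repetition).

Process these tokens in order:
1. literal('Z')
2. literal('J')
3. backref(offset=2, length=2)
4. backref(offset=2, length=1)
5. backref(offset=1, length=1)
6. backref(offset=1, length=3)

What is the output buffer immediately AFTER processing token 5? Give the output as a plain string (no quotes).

Token 1: literal('Z'). Output: "Z"
Token 2: literal('J'). Output: "ZJ"
Token 3: backref(off=2, len=2). Copied 'ZJ' from pos 0. Output: "ZJZJ"
Token 4: backref(off=2, len=1). Copied 'Z' from pos 2. Output: "ZJZJZ"
Token 5: backref(off=1, len=1). Copied 'Z' from pos 4. Output: "ZJZJZZ"

Answer: ZJZJZZ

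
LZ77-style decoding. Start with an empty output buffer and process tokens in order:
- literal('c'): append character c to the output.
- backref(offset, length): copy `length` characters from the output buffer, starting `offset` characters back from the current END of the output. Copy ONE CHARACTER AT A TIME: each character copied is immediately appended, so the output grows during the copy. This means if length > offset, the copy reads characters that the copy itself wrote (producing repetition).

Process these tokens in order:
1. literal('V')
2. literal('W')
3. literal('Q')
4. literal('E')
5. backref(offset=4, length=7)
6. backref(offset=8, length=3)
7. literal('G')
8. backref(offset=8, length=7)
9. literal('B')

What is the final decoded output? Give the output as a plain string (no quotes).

Answer: VWQEVWQEVWQEVWGEVWQEVWB

Derivation:
Token 1: literal('V'). Output: "V"
Token 2: literal('W'). Output: "VW"
Token 3: literal('Q'). Output: "VWQ"
Token 4: literal('E'). Output: "VWQE"
Token 5: backref(off=4, len=7) (overlapping!). Copied 'VWQEVWQ' from pos 0. Output: "VWQEVWQEVWQ"
Token 6: backref(off=8, len=3). Copied 'EVW' from pos 3. Output: "VWQEVWQEVWQEVW"
Token 7: literal('G'). Output: "VWQEVWQEVWQEVWG"
Token 8: backref(off=8, len=7). Copied 'EVWQEVW' from pos 7. Output: "VWQEVWQEVWQEVWGEVWQEVW"
Token 9: literal('B'). Output: "VWQEVWQEVWQEVWGEVWQEVWB"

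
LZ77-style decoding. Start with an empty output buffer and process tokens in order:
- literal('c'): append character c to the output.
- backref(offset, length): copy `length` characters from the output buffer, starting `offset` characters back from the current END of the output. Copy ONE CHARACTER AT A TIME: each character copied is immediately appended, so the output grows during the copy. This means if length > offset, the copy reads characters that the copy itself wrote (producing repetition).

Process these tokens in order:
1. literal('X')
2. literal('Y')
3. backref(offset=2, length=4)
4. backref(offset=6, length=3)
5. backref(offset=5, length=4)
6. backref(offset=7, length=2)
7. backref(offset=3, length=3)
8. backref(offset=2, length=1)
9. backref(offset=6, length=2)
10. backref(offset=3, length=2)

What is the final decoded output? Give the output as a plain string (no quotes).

Answer: XYXYXYXYXXYXYXYYXYXXYXX

Derivation:
Token 1: literal('X'). Output: "X"
Token 2: literal('Y'). Output: "XY"
Token 3: backref(off=2, len=4) (overlapping!). Copied 'XYXY' from pos 0. Output: "XYXYXY"
Token 4: backref(off=6, len=3). Copied 'XYX' from pos 0. Output: "XYXYXYXYX"
Token 5: backref(off=5, len=4). Copied 'XYXY' from pos 4. Output: "XYXYXYXYXXYXY"
Token 6: backref(off=7, len=2). Copied 'XY' from pos 6. Output: "XYXYXYXYXXYXYXY"
Token 7: backref(off=3, len=3). Copied 'YXY' from pos 12. Output: "XYXYXYXYXXYXYXYYXY"
Token 8: backref(off=2, len=1). Copied 'X' from pos 16. Output: "XYXYXYXYXXYXYXYYXYX"
Token 9: backref(off=6, len=2). Copied 'XY' from pos 13. Output: "XYXYXYXYXXYXYXYYXYXXY"
Token 10: backref(off=3, len=2). Copied 'XX' from pos 18. Output: "XYXYXYXYXXYXYXYYXYXXYXX"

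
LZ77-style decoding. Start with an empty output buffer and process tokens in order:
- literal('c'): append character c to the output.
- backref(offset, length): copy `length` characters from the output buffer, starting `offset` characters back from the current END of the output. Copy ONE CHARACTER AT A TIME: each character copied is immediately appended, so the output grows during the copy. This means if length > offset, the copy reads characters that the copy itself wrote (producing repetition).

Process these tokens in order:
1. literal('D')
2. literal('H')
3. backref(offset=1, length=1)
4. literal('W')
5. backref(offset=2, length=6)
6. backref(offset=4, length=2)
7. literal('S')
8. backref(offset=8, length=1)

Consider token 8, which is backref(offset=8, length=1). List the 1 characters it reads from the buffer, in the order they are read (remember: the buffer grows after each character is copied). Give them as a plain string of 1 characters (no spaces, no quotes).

Answer: W

Derivation:
Token 1: literal('D'). Output: "D"
Token 2: literal('H'). Output: "DH"
Token 3: backref(off=1, len=1). Copied 'H' from pos 1. Output: "DHH"
Token 4: literal('W'). Output: "DHHW"
Token 5: backref(off=2, len=6) (overlapping!). Copied 'HWHWHW' from pos 2. Output: "DHHWHWHWHW"
Token 6: backref(off=4, len=2). Copied 'HW' from pos 6. Output: "DHHWHWHWHWHW"
Token 7: literal('S'). Output: "DHHWHWHWHWHWS"
Token 8: backref(off=8, len=1). Buffer before: "DHHWHWHWHWHWS" (len 13)
  byte 1: read out[5]='W', append. Buffer now: "DHHWHWHWHWHWSW"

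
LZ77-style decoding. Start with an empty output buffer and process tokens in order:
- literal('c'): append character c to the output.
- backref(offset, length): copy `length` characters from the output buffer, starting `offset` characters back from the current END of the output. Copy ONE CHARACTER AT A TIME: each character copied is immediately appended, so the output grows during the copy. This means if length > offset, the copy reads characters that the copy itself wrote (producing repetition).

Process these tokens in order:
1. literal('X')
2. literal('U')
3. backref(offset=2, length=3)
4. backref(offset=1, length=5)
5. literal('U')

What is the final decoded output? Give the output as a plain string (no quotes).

Answer: XUXUXXXXXXU

Derivation:
Token 1: literal('X'). Output: "X"
Token 2: literal('U'). Output: "XU"
Token 3: backref(off=2, len=3) (overlapping!). Copied 'XUX' from pos 0. Output: "XUXUX"
Token 4: backref(off=1, len=5) (overlapping!). Copied 'XXXXX' from pos 4. Output: "XUXUXXXXXX"
Token 5: literal('U'). Output: "XUXUXXXXXXU"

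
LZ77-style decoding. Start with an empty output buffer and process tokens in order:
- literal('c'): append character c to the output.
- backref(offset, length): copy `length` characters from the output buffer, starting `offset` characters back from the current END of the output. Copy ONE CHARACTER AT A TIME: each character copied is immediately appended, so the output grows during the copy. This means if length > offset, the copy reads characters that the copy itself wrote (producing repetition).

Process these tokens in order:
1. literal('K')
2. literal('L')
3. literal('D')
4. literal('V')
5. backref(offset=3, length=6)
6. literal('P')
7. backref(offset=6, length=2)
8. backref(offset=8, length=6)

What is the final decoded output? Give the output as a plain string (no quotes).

Token 1: literal('K'). Output: "K"
Token 2: literal('L'). Output: "KL"
Token 3: literal('D'). Output: "KLD"
Token 4: literal('V'). Output: "KLDV"
Token 5: backref(off=3, len=6) (overlapping!). Copied 'LDVLDV' from pos 1. Output: "KLDVLDVLDV"
Token 6: literal('P'). Output: "KLDVLDVLDVP"
Token 7: backref(off=6, len=2). Copied 'DV' from pos 5. Output: "KLDVLDVLDVPDV"
Token 8: backref(off=8, len=6). Copied 'DVLDVP' from pos 5. Output: "KLDVLDVLDVPDVDVLDVP"

Answer: KLDVLDVLDVPDVDVLDVP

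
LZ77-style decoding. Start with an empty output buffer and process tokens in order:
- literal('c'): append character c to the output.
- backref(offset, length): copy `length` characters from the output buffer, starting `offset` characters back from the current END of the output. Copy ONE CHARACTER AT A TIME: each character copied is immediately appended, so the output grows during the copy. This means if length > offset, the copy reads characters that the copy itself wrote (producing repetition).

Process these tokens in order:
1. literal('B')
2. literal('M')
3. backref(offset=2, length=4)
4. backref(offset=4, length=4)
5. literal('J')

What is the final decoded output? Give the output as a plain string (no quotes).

Answer: BMBMBMBMBMJ

Derivation:
Token 1: literal('B'). Output: "B"
Token 2: literal('M'). Output: "BM"
Token 3: backref(off=2, len=4) (overlapping!). Copied 'BMBM' from pos 0. Output: "BMBMBM"
Token 4: backref(off=4, len=4). Copied 'BMBM' from pos 2. Output: "BMBMBMBMBM"
Token 5: literal('J'). Output: "BMBMBMBMBMJ"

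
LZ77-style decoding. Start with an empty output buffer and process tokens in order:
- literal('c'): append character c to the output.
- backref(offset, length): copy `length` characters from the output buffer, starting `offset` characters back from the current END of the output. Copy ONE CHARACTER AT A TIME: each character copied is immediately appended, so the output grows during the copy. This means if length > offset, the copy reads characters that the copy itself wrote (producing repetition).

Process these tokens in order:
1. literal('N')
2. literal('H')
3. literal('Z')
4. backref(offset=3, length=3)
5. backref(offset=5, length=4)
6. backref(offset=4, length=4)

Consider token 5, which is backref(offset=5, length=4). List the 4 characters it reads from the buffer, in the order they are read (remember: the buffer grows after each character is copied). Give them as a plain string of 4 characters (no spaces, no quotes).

Token 1: literal('N'). Output: "N"
Token 2: literal('H'). Output: "NH"
Token 3: literal('Z'). Output: "NHZ"
Token 4: backref(off=3, len=3). Copied 'NHZ' from pos 0. Output: "NHZNHZ"
Token 5: backref(off=5, len=4). Buffer before: "NHZNHZ" (len 6)
  byte 1: read out[1]='H', append. Buffer now: "NHZNHZH"
  byte 2: read out[2]='Z', append. Buffer now: "NHZNHZHZ"
  byte 3: read out[3]='N', append. Buffer now: "NHZNHZHZN"
  byte 4: read out[4]='H', append. Buffer now: "NHZNHZHZNH"

Answer: HZNH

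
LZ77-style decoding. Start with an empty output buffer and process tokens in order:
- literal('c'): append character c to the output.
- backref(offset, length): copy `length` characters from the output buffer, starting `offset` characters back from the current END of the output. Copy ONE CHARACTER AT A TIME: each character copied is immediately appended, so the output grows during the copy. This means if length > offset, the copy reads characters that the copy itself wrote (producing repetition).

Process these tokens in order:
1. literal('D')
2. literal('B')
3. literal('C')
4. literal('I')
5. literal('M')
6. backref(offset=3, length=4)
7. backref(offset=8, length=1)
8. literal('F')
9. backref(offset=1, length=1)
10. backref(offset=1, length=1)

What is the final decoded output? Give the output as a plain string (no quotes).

Answer: DBCIMCIMCBFFF

Derivation:
Token 1: literal('D'). Output: "D"
Token 2: literal('B'). Output: "DB"
Token 3: literal('C'). Output: "DBC"
Token 4: literal('I'). Output: "DBCI"
Token 5: literal('M'). Output: "DBCIM"
Token 6: backref(off=3, len=4) (overlapping!). Copied 'CIMC' from pos 2. Output: "DBCIMCIMC"
Token 7: backref(off=8, len=1). Copied 'B' from pos 1. Output: "DBCIMCIMCB"
Token 8: literal('F'). Output: "DBCIMCIMCBF"
Token 9: backref(off=1, len=1). Copied 'F' from pos 10. Output: "DBCIMCIMCBFF"
Token 10: backref(off=1, len=1). Copied 'F' from pos 11. Output: "DBCIMCIMCBFFF"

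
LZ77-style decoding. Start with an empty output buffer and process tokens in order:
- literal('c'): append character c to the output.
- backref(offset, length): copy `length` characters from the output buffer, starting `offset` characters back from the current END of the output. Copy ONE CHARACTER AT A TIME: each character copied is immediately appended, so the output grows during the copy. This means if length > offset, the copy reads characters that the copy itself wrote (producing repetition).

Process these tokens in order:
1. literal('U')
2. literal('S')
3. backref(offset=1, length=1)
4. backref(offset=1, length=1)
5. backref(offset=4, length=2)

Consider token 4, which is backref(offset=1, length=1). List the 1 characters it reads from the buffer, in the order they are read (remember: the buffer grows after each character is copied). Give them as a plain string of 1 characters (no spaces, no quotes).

Answer: S

Derivation:
Token 1: literal('U'). Output: "U"
Token 2: literal('S'). Output: "US"
Token 3: backref(off=1, len=1). Copied 'S' from pos 1. Output: "USS"
Token 4: backref(off=1, len=1). Buffer before: "USS" (len 3)
  byte 1: read out[2]='S', append. Buffer now: "USSS"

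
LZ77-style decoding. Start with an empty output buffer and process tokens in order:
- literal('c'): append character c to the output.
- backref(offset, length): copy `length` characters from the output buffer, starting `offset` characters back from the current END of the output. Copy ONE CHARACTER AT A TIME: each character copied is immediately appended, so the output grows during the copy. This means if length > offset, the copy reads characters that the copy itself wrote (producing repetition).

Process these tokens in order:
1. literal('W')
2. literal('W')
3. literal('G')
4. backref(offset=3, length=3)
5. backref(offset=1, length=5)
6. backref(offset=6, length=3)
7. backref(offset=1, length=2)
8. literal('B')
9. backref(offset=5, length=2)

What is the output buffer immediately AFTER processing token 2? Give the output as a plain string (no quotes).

Answer: WW

Derivation:
Token 1: literal('W'). Output: "W"
Token 2: literal('W'). Output: "WW"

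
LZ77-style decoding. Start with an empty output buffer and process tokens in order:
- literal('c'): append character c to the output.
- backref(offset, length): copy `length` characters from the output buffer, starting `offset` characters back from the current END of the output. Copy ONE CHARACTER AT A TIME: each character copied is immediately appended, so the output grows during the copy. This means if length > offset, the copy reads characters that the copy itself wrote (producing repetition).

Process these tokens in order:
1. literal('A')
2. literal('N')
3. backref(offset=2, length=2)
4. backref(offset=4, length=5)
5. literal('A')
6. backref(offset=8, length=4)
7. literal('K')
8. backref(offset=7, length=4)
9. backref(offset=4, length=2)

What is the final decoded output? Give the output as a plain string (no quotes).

Answer: ANANANANAAANANKAAANAA

Derivation:
Token 1: literal('A'). Output: "A"
Token 2: literal('N'). Output: "AN"
Token 3: backref(off=2, len=2). Copied 'AN' from pos 0. Output: "ANAN"
Token 4: backref(off=4, len=5) (overlapping!). Copied 'ANANA' from pos 0. Output: "ANANANANA"
Token 5: literal('A'). Output: "ANANANANAA"
Token 6: backref(off=8, len=4). Copied 'ANAN' from pos 2. Output: "ANANANANAAANAN"
Token 7: literal('K'). Output: "ANANANANAAANANK"
Token 8: backref(off=7, len=4). Copied 'AAAN' from pos 8. Output: "ANANANANAAANANKAAAN"
Token 9: backref(off=4, len=2). Copied 'AA' from pos 15. Output: "ANANANANAAANANKAAANAA"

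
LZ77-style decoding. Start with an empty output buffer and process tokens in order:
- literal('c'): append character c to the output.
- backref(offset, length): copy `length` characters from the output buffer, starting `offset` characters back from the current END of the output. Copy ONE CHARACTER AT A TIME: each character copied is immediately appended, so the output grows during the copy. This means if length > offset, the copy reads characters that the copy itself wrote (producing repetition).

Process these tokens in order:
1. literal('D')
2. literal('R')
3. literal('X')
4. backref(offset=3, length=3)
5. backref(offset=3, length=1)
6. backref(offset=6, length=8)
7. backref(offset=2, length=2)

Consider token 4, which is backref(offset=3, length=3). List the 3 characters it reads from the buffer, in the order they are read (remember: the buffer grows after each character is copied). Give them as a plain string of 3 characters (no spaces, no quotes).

Token 1: literal('D'). Output: "D"
Token 2: literal('R'). Output: "DR"
Token 3: literal('X'). Output: "DRX"
Token 4: backref(off=3, len=3). Buffer before: "DRX" (len 3)
  byte 1: read out[0]='D', append. Buffer now: "DRXD"
  byte 2: read out[1]='R', append. Buffer now: "DRXDR"
  byte 3: read out[2]='X', append. Buffer now: "DRXDRX"

Answer: DRX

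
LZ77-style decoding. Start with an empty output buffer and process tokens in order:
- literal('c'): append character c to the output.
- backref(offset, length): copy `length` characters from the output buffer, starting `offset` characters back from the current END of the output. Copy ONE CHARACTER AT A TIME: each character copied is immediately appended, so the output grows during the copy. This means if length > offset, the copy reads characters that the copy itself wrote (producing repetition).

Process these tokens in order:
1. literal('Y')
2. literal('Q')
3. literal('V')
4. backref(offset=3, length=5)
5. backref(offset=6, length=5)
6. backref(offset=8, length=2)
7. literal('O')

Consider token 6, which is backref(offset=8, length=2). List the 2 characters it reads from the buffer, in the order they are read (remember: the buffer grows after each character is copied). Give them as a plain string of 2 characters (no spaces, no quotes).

Token 1: literal('Y'). Output: "Y"
Token 2: literal('Q'). Output: "YQ"
Token 3: literal('V'). Output: "YQV"
Token 4: backref(off=3, len=5) (overlapping!). Copied 'YQVYQ' from pos 0. Output: "YQVYQVYQ"
Token 5: backref(off=6, len=5). Copied 'VYQVY' from pos 2. Output: "YQVYQVYQVYQVY"
Token 6: backref(off=8, len=2). Buffer before: "YQVYQVYQVYQVY" (len 13)
  byte 1: read out[5]='V', append. Buffer now: "YQVYQVYQVYQVYV"
  byte 2: read out[6]='Y', append. Buffer now: "YQVYQVYQVYQVYVY"

Answer: VY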